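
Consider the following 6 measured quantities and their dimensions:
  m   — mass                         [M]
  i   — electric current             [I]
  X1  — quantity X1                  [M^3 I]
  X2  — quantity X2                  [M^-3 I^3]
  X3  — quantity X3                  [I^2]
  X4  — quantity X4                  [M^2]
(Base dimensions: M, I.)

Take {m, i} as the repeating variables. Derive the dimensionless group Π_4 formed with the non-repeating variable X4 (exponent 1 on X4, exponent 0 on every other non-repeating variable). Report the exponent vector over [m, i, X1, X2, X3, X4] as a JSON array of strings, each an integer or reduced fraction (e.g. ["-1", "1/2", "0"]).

Write exponents as rows M,I / cols m,i,X1,X2,X3,X4:
  M: [ 1  0  3 -3  0  2]
  I: [ 0  1  1  3  2  0]
RREF → pivots at {m,i} ⇒ r = 2
Repeat: m,i; free: X1,X2,X3,X4
RREF:
  r0: [   1    0    3   -3    0    2]
  r1: [   0    1    1    3    2    0]
Fix exponent of X4 at 1, X1 at 0, X2 at 0, X3 at 0; solve each RREF row for its pivot's exponent:
  r0: exp(m) + (2)·1 = 0 ⇒ exp(m) = -2
  r1: exp(i) + (0)·1 = 0 ⇒ exp(i) = 0
Π_4 = m^-2 · X4

["-2", "0", "0", "0", "0", "1"]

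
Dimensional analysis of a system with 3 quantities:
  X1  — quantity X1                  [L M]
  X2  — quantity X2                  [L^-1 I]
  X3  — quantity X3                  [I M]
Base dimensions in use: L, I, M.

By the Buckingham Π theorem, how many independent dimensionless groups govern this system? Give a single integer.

Write exponents as rows L,I,M / cols X1,X2,X3:
  L: [ 1 -1  0]
  I: [ 0  1  1]
  M: [ 1  0  1]
RREF → pivots at {X1,X2} ⇒ r = 2
3 vars − rank 2 = 1 Π group

1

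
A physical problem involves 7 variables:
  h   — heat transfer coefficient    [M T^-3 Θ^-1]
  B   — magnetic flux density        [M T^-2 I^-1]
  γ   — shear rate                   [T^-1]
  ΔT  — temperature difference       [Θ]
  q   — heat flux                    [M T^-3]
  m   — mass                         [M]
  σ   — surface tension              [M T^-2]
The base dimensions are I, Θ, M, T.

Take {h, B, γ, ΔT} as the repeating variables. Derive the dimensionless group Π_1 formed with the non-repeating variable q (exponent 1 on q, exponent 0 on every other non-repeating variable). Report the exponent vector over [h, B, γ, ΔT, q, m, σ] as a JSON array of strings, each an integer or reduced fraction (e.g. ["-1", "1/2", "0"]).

["-1", "0", "0", "-1", "1", "0", "0"]

Dimensional matrix (I×Θ×M×T by h×B×γ×ΔT×q×m×σ):
  I: [ 0 -1  0  0  0  0  0]
  Θ: [-1  0  0  1  0  0  0]
  M: [ 1  1  0  0  1  1  1]
  T: [-3 -2 -1  0 -3  0 -2]
RREF → pivots at {h,B,γ,ΔT} ⇒ r = 4
Pivot set = {h,B,γ,ΔT}, free = {q,m,σ}
RREF:
  r0: [   1    0    0    0    1    1    1]
  r1: [   0    1    0    0    0    0    0]
  r2: [   0    0    1    0    0   -3   -1]
  r3: [   0    0    0    1    1    1    1]
Fix exponent of q at 1, m at 0, σ at 0; solve each RREF row for its pivot's exponent:
  r0: exp(h) + (1)·1 = 0 ⇒ exp(h) = -1
  r1: exp(B) + (0)·1 = 0 ⇒ exp(B) = 0
  r2: exp(γ) + (0)·1 = 0 ⇒ exp(γ) = 0
  r3: exp(ΔT) + (1)·1 = 0 ⇒ exp(ΔT) = -1
Π_1 = h^-1 · ΔT^-1 · q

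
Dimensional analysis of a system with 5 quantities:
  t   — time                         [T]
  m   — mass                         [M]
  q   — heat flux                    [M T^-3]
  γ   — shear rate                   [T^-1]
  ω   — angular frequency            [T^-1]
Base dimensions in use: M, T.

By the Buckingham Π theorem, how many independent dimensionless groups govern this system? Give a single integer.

3

Exponent matrix [M,T] × [t,m,q,γ,ω]:
  M: [ 0  1  1  0  0]
  T: [ 1  0 -3 -1 -1]
RREF → pivots at {t,m} ⇒ r = 2
5 vars − rank 2 = 3 Π groups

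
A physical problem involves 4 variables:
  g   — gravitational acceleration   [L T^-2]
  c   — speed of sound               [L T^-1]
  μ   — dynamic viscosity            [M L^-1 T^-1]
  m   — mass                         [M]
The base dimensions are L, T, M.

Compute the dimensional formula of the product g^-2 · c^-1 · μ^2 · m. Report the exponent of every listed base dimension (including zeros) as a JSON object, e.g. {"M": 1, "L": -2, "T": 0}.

{"L": -5, "T": 3, "M": 3}

Dimensional matrix (L×T×M by g×c×μ×m):
  L: [ 1  1 -1  0]
  T: [-2 -1 -1  0]
  M: [ 0  0  1  1]
  [L]: (-2)·1+(-1)·1+(2)·-1+(1)·0 = -5
  [T]: (-2)·-2+(-1)·-1+(2)·-1+(1)·0 = 3
  [M]: (-2)·0+(-1)·0+(2)·1+(1)·1 = 3
⇒ L^-5 T^3 M^3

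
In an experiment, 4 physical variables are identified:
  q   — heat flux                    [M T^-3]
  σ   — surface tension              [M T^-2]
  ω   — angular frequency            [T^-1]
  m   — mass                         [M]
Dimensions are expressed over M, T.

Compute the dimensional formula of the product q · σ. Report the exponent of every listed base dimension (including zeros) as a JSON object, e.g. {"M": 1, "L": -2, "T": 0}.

{"M": 2, "T": -5}

Write exponents as rows M,T / cols q,σ,ω,m:
  M: [ 1  1  0  1]
  T: [-3 -2 -1  0]
  [M]: (1)·1+(1)·1 = 2
  [T]: (1)·-3+(1)·-2 = -5
⇒ M^2 T^-5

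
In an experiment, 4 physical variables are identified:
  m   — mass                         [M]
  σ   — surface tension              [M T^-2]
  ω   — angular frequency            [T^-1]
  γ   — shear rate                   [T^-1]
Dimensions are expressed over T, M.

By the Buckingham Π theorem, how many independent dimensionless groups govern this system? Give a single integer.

Dimensional matrix (T×M by m×σ×ω×γ):
  T: [ 0 -2 -1 -1]
  M: [ 1  1  0  0]
Echelon form has 2 nonzero rows (pivots: m,σ)
4 vars − rank 2 = 2 Π groups

2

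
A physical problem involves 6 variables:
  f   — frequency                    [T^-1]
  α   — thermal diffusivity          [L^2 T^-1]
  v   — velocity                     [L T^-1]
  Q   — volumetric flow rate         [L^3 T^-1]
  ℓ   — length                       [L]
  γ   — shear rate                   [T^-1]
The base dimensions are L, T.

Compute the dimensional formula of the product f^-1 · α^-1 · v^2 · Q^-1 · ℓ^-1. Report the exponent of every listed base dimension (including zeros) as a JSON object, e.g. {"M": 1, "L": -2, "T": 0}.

Exponent matrix [L,T] × [f,α,v,Q,ℓ,γ]:
  L: [ 0  2  1  3  1  0]
  T: [-1 -1 -1 -1  0 -1]
  [L]: (-1)·0+(-1)·2+(2)·1+(-1)·3+(-1)·1 = -4
  [T]: (-1)·-1+(-1)·-1+(2)·-1+(-1)·-1+(-1)·0 = 1
⇒ L^-4 T

{"L": -4, "T": 1}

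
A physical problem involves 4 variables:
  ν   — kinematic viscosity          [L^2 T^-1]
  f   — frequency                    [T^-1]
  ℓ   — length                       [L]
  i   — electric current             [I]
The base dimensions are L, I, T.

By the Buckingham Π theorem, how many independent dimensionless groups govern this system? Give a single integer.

1

Dimensional matrix (L×I×T by ν×f×ℓ×i):
  L: [ 2  0  1  0]
  I: [ 0  0  0  1]
  T: [-1 -1  0  0]
Row reduction gives pivot columns ν,f,i; rank = 3
Π count = n − r = 4 − 3 = 1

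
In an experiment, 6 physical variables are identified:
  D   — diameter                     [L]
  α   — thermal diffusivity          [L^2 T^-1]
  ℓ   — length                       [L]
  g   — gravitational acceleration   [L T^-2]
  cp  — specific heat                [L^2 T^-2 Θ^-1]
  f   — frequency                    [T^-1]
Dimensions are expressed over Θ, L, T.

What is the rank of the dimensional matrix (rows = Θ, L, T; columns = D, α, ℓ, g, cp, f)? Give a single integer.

3

Dimensional matrix (Θ×L×T by D×α×ℓ×g×cp×f):
  Θ: [ 0  0  0  0 -1  0]
  L: [ 1  2  1  1  2  0]
  T: [ 0 -1  0 -2 -2 -1]
Echelon form has 3 nonzero rows (pivots: D,α,cp)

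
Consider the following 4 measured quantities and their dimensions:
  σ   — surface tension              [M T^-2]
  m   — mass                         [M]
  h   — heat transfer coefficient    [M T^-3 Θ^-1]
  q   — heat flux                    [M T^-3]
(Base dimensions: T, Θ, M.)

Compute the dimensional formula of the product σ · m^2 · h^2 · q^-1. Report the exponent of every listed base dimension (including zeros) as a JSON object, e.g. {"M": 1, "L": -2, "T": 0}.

{"T": -5, "Θ": -2, "M": 4}

Dimensional matrix (T×Θ×M by σ×m×h×q):
  T: [-2  0 -3 -3]
  Θ: [ 0  0 -1  0]
  M: [ 1  1  1  1]
  [T]: (1)·-2+(2)·0+(2)·-3+(-1)·-3 = -5
  [Θ]: (1)·0+(2)·0+(2)·-1+(-1)·0 = -2
  [M]: (1)·1+(2)·1+(2)·1+(-1)·1 = 4
⇒ T^-5 Θ^-2 M^4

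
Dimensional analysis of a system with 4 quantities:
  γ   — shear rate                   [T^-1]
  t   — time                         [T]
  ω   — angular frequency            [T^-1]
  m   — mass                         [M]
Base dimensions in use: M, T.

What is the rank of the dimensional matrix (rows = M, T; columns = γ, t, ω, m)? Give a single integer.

Exponent matrix [M,T] × [γ,t,ω,m]:
  M: [ 0  0  0  1]
  T: [-1  1 -1  0]
RREF → pivots at {γ,m} ⇒ r = 2

2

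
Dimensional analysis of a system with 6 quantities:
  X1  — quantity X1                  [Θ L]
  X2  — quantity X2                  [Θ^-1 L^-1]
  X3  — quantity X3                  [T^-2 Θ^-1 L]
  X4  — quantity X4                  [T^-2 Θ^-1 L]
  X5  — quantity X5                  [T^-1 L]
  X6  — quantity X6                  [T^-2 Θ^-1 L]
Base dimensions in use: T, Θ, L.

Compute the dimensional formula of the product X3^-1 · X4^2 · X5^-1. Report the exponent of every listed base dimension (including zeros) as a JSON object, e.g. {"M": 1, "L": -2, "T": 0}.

{"T": -1, "Θ": -1, "L": 0}

Dimensional matrix (T×Θ×L by X1×X2×X3×X4×X5×X6):
  T: [ 0  0 -2 -2 -1 -2]
  Θ: [ 1 -1 -1 -1  0 -1]
  L: [ 1 -1  1  1  1  1]
  [T]: (-1)·-2+(2)·-2+(-1)·-1 = -1
  [Θ]: (-1)·-1+(2)·-1+(-1)·0 = -1
  [L]: (-1)·1+(2)·1+(-1)·1 = 0
⇒ T^-1 Θ^-1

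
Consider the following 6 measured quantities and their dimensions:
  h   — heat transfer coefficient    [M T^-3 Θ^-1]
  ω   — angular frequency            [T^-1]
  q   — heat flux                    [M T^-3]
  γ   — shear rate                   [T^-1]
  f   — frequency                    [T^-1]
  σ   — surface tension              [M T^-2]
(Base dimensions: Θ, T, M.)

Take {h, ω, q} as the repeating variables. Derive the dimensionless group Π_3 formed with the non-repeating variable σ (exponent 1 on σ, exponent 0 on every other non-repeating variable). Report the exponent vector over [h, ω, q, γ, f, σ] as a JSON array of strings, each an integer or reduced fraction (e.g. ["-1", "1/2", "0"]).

["0", "1", "-1", "0", "0", "1"]

Dimensional matrix (Θ×T×M by h×ω×q×γ×f×σ):
  Θ: [-1  0  0  0  0  0]
  T: [-3 -1 -3 -1 -1 -2]
  M: [ 1  0  1  0  0  1]
Row reduction gives pivot columns h,ω,q; rank = 3
Pivot set = {h,ω,q}, free = {γ,f,σ}
RREF:
  r0: [   1    0    0    0    0    0]
  r1: [   0    1    0    1    1   -1]
  r2: [   0    0    1    0    0    1]
Fix exponent of σ at 1, γ at 0, f at 0; solve each RREF row for its pivot's exponent:
  r0: exp(h) + (0)·1 = 0 ⇒ exp(h) = 0
  r1: exp(ω) + (-1)·1 = 0 ⇒ exp(ω) = 1
  r2: exp(q) + (1)·1 = 0 ⇒ exp(q) = -1
Π_3 = ω · q^-1 · σ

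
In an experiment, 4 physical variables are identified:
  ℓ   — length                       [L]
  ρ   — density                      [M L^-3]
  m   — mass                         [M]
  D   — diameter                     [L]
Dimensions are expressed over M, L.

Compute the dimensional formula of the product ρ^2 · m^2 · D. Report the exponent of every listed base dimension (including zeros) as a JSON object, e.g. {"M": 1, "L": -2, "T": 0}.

Dimensional matrix (M×L by ℓ×ρ×m×D):
  M: [ 0  1  1  0]
  L: [ 1 -3  0  1]
  [M]: (2)·1+(2)·1+(1)·0 = 4
  [L]: (2)·-3+(2)·0+(1)·1 = -5
⇒ M^4 L^-5

{"M": 4, "L": -5}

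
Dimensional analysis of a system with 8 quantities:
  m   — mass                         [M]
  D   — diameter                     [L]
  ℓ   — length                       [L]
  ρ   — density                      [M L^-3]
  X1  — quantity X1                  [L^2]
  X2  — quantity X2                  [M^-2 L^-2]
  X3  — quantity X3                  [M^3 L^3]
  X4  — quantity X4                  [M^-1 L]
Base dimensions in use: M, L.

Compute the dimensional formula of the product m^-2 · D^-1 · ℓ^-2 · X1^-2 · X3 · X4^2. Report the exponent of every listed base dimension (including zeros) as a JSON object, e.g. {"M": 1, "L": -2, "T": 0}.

{"M": -1, "L": -2}

Write exponents as rows M,L / cols m,D,ℓ,ρ,X1,X2,X3,X4:
  M: [ 1  0  0  1  0 -2  3 -1]
  L: [ 0  1  1 -3  2 -2  3  1]
  [M]: (-2)·1+(-1)·0+(-2)·0+(-2)·0+(1)·3+(2)·-1 = -1
  [L]: (-2)·0+(-1)·1+(-2)·1+(-2)·2+(1)·3+(2)·1 = -2
⇒ M^-1 L^-2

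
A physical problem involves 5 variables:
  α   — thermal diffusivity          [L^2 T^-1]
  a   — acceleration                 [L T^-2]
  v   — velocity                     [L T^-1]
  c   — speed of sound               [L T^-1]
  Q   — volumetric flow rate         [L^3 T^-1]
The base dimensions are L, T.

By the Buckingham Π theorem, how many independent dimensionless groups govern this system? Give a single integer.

Write exponents as rows L,T / cols α,a,v,c,Q:
  L: [ 2  1  1  1  3]
  T: [-1 -2 -1 -1 -1]
Row reduction gives pivot columns α,a; rank = 2
5 vars − rank 2 = 3 Π groups

3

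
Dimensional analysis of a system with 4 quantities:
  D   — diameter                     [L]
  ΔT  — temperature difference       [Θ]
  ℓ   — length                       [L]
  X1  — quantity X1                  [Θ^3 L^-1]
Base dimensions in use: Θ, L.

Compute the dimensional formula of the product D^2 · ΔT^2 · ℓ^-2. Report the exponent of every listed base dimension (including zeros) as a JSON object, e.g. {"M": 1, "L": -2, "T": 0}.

Dimensional matrix (Θ×L by D×ΔT×ℓ×X1):
  Θ: [ 0  1  0  3]
  L: [ 1  0  1 -1]
  [Θ]: (2)·0+(2)·1+(-2)·0 = 2
  [L]: (2)·1+(2)·0+(-2)·1 = 0
⇒ Θ^2

{"Θ": 2, "L": 0}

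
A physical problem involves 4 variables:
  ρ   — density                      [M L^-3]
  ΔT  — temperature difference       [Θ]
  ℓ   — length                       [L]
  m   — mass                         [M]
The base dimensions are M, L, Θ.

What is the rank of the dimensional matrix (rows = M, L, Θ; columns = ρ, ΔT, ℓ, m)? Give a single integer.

Write exponents as rows M,L,Θ / cols ρ,ΔT,ℓ,m:
  M: [ 1  0  0  1]
  L: [-3  0  1  0]
  Θ: [ 0  1  0  0]
Row reduction gives pivot columns ρ,ΔT,ℓ; rank = 3

3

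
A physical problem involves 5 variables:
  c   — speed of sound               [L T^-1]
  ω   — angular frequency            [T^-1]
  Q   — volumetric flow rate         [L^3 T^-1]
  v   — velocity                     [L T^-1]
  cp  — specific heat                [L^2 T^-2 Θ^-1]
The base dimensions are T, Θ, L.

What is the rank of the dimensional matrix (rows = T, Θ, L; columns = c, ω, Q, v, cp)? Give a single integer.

Write exponents as rows T,Θ,L / cols c,ω,Q,v,cp:
  T: [-1 -1 -1 -1 -2]
  Θ: [ 0  0  0  0 -1]
  L: [ 1  0  3  1  2]
Row reduction gives pivot columns c,ω,cp; rank = 3

3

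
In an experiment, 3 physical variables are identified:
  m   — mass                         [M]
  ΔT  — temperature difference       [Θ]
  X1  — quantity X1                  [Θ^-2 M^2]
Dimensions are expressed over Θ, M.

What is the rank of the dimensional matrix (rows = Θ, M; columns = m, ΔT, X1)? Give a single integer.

2

Exponent matrix [Θ,M] × [m,ΔT,X1]:
  Θ: [ 0  1 -2]
  M: [ 1  0  2]
Row reduction gives pivot columns m,ΔT; rank = 2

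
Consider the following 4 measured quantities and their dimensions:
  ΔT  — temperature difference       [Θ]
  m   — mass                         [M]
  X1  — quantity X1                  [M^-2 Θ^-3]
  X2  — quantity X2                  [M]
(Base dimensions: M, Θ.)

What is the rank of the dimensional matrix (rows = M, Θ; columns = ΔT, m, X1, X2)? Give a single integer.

Dimensional matrix (M×Θ by ΔT×m×X1×X2):
  M: [ 0  1 -2  1]
  Θ: [ 1  0 -3  0]
Echelon form has 2 nonzero rows (pivots: ΔT,m)

2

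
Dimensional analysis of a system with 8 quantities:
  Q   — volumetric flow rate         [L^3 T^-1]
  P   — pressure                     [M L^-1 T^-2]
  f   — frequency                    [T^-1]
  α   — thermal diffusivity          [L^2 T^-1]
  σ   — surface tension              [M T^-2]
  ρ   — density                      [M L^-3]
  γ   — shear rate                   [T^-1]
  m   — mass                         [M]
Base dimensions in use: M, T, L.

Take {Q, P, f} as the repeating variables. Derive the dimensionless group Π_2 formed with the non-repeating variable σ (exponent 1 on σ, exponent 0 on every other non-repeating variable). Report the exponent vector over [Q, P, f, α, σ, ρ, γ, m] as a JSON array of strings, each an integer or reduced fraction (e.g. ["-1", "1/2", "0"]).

["-1/3", "-1", "1/3", "0", "1", "0", "0", "0"]

Dimensional matrix (M×T×L by Q×P×f×α×σ×ρ×γ×m):
  M: [ 0  1  0  0  1  1  0  1]
  T: [-1 -2 -1 -1 -2  0 -1  0]
  L: [ 3 -1  0  2  0 -3  0  0]
Row reduction gives pivot columns Q,P,f; rank = 3
Pivot set = {Q,P,f}, free = {α,σ,ρ,γ,m}
RREF:
  r0: [   1    0    0  2/3  1/3 -2/3    0  1/3]
  r1: [   0    1    0    0    1    1    0    1]
  r2: [   0    0    1  1/3 -1/3 -4/3    1 -7/3]
Fix exponent of σ at 1, α at 0, ρ at 0, γ at 0, m at 0; solve each RREF row for its pivot's exponent:
  r0: exp(Q) + (1/3)·1 = 0 ⇒ exp(Q) = -1/3
  r1: exp(P) + (1)·1 = 0 ⇒ exp(P) = -1
  r2: exp(f) + (-1/3)·1 = 0 ⇒ exp(f) = 1/3
Π_2 = Q^(-1/3) · P^-1 · f^(1/3) · σ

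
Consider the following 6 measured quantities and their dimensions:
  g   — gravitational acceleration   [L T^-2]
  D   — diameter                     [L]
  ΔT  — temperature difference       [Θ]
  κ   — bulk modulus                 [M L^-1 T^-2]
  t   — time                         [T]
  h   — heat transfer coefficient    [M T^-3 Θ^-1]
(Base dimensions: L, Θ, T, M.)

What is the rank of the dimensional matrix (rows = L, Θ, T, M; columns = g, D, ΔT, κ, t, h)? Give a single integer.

4

Write exponents as rows L,Θ,T,M / cols g,D,ΔT,κ,t,h:
  L: [ 1  1  0 -1  0  0]
  Θ: [ 0  0  1  0  0 -1]
  T: [-2  0  0 -2  1 -3]
  M: [ 0  0  0  1  0  1]
Echelon form has 4 nonzero rows (pivots: g,D,ΔT,κ)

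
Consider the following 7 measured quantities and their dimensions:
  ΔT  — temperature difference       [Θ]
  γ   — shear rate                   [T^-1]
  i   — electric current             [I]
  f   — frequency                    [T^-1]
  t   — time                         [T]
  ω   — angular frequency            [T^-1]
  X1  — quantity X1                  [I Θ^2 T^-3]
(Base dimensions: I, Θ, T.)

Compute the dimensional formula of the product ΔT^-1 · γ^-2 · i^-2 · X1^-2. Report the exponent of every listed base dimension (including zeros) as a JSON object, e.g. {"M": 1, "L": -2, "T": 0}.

Dimensional matrix (I×Θ×T by ΔT×γ×i×f×t×ω×X1):
  I: [ 0  0  1  0  0  0  1]
  Θ: [ 1  0  0  0  0  0  2]
  T: [ 0 -1  0 -1  1 -1 -3]
  [I]: (-1)·0+(-2)·0+(-2)·1+(-2)·1 = -4
  [Θ]: (-1)·1+(-2)·0+(-2)·0+(-2)·2 = -5
  [T]: (-1)·0+(-2)·-1+(-2)·0+(-2)·-3 = 8
⇒ I^-4 Θ^-5 T^8

{"I": -4, "Θ": -5, "T": 8}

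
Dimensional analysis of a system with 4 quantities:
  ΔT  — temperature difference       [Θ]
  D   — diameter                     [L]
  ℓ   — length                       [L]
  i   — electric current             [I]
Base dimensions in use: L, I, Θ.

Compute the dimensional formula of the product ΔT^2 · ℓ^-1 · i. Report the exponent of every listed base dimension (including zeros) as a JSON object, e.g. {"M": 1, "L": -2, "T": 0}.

{"L": -1, "I": 1, "Θ": 2}

Exponent matrix [L,I,Θ] × [ΔT,D,ℓ,i]:
  L: [ 0  1  1  0]
  I: [ 0  0  0  1]
  Θ: [ 1  0  0  0]
  [L]: (2)·0+(-1)·1+(1)·0 = -1
  [I]: (2)·0+(-1)·0+(1)·1 = 1
  [Θ]: (2)·1+(-1)·0+(1)·0 = 2
⇒ L^-1 I Θ^2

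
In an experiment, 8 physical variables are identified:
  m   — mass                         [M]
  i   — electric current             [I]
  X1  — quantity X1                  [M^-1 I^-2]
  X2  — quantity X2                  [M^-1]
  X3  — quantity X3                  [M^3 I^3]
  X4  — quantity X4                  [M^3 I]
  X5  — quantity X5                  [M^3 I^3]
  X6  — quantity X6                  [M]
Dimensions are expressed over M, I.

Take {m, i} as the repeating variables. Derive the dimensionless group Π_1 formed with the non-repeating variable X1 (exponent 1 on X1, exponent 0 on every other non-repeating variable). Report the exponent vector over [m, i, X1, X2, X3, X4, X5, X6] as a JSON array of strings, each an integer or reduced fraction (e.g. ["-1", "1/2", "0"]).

["1", "2", "1", "0", "0", "0", "0", "0"]

Exponent matrix [M,I] × [m,i,X1,X2,X3,X4,X5,X6]:
  M: [ 1  0 -1 -1  3  3  3  1]
  I: [ 0  1 -2  0  3  1  3  0]
RREF → pivots at {m,i} ⇒ r = 2
Repeat: m,i; free: X1,X2,X3,X4,X5,X6
RREF:
  r0: [   1    0   -1   -1    3    3    3    1]
  r1: [   0    1   -2    0    3    1    3    0]
Fix exponent of X1 at 1, X2 at 0, X3 at 0, X4 at 0, X5 at 0, X6 at 0; solve each RREF row for its pivot's exponent:
  r0: exp(m) + (-1)·1 = 0 ⇒ exp(m) = 1
  r1: exp(i) + (-2)·1 = 0 ⇒ exp(i) = 2
Π_1 = m · i^2 · X1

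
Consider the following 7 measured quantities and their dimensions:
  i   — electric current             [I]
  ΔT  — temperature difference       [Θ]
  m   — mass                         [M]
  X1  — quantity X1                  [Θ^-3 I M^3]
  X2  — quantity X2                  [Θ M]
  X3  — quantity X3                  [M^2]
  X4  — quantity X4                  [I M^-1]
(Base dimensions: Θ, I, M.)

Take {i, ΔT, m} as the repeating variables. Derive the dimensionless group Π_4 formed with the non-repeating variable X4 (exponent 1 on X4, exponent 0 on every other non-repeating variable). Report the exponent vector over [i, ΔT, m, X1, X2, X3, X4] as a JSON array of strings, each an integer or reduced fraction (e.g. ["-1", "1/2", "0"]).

["-1", "0", "1", "0", "0", "0", "1"]

Exponent matrix [Θ,I,M] × [i,ΔT,m,X1,X2,X3,X4]:
  Θ: [ 0  1  0 -3  1  0  0]
  I: [ 1  0  0  1  0  0  1]
  M: [ 0  0  1  3  1  2 -1]
RREF → pivots at {i,ΔT,m} ⇒ r = 3
Pivot set = {i,ΔT,m}, free = {X1,X2,X3,X4}
RREF:
  r0: [   1    0    0    1    0    0    1]
  r1: [   0    1    0   -3    1    0    0]
  r2: [   0    0    1    3    1    2   -1]
Fix exponent of X4 at 1, X1 at 0, X2 at 0, X3 at 0; solve each RREF row for its pivot's exponent:
  r0: exp(i) + (1)·1 = 0 ⇒ exp(i) = -1
  r1: exp(ΔT) + (0)·1 = 0 ⇒ exp(ΔT) = 0
  r2: exp(m) + (-1)·1 = 0 ⇒ exp(m) = 1
Π_4 = i^-1 · m · X4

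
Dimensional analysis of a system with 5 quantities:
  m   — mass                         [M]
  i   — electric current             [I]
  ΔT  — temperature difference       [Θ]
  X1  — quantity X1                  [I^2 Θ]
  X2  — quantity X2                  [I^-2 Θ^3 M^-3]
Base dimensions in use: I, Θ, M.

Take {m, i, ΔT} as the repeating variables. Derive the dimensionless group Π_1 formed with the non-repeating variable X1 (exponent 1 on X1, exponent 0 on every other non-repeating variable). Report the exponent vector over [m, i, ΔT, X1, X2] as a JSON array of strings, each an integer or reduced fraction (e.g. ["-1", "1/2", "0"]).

Dimensional matrix (I×Θ×M by m×i×ΔT×X1×X2):
  I: [ 0  1  0  2 -2]
  Θ: [ 0  0  1  1  3]
  M: [ 1  0  0  0 -3]
Row reduction gives pivot columns m,i,ΔT; rank = 3
Repeat: m,i,ΔT; free: X1,X2
RREF:
  r0: [   1    0    0    0   -3]
  r1: [   0    1    0    2   -2]
  r2: [   0    0    1    1    3]
Fix exponent of X1 at 1, X2 at 0; solve each RREF row for its pivot's exponent:
  r0: exp(m) + (0)·1 = 0 ⇒ exp(m) = 0
  r1: exp(i) + (2)·1 = 0 ⇒ exp(i) = -2
  r2: exp(ΔT) + (1)·1 = 0 ⇒ exp(ΔT) = -1
Π_1 = i^-2 · ΔT^-1 · X1

["0", "-2", "-1", "1", "0"]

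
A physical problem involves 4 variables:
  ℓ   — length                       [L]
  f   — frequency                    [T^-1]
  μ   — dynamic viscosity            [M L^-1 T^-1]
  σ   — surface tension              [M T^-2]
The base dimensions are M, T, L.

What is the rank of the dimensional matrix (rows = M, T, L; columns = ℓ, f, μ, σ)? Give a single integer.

Write exponents as rows M,T,L / cols ℓ,f,μ,σ:
  M: [ 0  0  1  1]
  T: [ 0 -1 -1 -2]
  L: [ 1  0 -1  0]
Echelon form has 3 nonzero rows (pivots: ℓ,f,μ)

3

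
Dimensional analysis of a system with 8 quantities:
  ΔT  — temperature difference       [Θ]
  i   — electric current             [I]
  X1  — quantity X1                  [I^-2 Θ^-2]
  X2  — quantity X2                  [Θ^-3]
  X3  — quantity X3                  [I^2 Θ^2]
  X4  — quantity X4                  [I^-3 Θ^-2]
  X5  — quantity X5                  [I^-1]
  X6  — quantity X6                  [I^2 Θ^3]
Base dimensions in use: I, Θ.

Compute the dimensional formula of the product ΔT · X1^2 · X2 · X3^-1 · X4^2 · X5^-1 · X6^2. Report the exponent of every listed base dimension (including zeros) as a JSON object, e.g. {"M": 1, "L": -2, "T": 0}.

Dimensional matrix (I×Θ by ΔT×i×X1×X2×X3×X4×X5×X6):
  I: [ 0  1 -2  0  2 -3 -1  2]
  Θ: [ 1  0 -2 -3  2 -2  0  3]
  [I]: (1)·0+(2)·-2+(1)·0+(-1)·2+(2)·-3+(-1)·-1+(2)·2 = -7
  [Θ]: (1)·1+(2)·-2+(1)·-3+(-1)·2+(2)·-2+(-1)·0+(2)·3 = -6
⇒ I^-7 Θ^-6

{"I": -7, "Θ": -6}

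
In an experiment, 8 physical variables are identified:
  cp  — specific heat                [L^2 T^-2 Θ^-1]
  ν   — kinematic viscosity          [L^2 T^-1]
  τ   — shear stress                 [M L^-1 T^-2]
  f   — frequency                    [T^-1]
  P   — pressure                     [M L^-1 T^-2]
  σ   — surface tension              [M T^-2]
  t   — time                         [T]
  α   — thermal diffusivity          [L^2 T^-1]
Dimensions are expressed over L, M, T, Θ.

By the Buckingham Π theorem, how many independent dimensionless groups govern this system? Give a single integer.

Write exponents as rows L,M,T,Θ / cols cp,ν,τ,f,P,σ,t,α:
  L: [ 2  2 -1  0 -1  0  0  2]
  M: [ 0  0  1  0  1  1  0  0]
  T: [-2 -1 -2 -1 -2 -2  1 -1]
  Θ: [-1  0  0  0  0  0  0  0]
Row reduction gives pivot columns cp,ν,τ,f; rank = 4
8 vars − rank 4 = 4 Π groups

4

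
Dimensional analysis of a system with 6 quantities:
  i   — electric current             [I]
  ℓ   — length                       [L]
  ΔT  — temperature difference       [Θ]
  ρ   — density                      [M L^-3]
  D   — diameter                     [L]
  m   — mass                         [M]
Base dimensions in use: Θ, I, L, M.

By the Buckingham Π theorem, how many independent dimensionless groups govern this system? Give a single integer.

Dimensional matrix (Θ×I×L×M by i×ℓ×ΔT×ρ×D×m):
  Θ: [ 0  0  1  0  0  0]
  I: [ 1  0  0  0  0  0]
  L: [ 0  1  0 -3  1  0]
  M: [ 0  0  0  1  0  1]
RREF → pivots at {i,ℓ,ΔT,ρ} ⇒ r = 4
Π count = n − r = 6 − 4 = 2

2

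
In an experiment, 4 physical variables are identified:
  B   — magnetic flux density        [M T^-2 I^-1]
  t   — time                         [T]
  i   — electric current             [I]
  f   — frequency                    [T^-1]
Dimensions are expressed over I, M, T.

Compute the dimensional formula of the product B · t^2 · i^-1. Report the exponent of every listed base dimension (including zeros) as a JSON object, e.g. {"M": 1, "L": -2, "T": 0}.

{"I": -2, "M": 1, "T": 0}

Write exponents as rows I,M,T / cols B,t,i,f:
  I: [-1  0  1  0]
  M: [ 1  0  0  0]
  T: [-2  1  0 -1]
  [I]: (1)·-1+(2)·0+(-1)·1 = -2
  [M]: (1)·1+(2)·0+(-1)·0 = 1
  [T]: (1)·-2+(2)·1+(-1)·0 = 0
⇒ I^-2 M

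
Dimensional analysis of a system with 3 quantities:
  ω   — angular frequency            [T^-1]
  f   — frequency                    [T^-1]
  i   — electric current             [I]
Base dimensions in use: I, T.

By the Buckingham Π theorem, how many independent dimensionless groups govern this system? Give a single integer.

Exponent matrix [I,T] × [ω,f,i]:
  I: [ 0  0  1]
  T: [-1 -1  0]
Echelon form has 2 nonzero rows (pivots: ω,i)
Π count = n − r = 3 − 2 = 1

1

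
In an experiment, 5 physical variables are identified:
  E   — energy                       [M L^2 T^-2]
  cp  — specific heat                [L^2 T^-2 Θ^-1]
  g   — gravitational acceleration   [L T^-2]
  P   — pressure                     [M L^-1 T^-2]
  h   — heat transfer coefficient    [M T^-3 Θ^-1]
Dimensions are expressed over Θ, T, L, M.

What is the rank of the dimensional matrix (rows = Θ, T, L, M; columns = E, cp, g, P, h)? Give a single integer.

4

Write exponents as rows Θ,T,L,M / cols E,cp,g,P,h:
  Θ: [ 0 -1  0  0 -1]
  T: [-2 -2 -2 -2 -3]
  L: [ 2  2  1 -1  0]
  M: [ 1  0  0  1  1]
Echelon form has 4 nonzero rows (pivots: E,cp,g,P)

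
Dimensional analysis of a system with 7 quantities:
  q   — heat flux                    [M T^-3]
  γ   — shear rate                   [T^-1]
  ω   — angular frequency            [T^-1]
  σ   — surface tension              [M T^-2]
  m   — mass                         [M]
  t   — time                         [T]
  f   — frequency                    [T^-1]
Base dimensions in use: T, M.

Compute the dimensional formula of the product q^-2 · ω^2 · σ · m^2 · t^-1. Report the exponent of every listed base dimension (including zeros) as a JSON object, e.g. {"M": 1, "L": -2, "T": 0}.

{"T": 1, "M": 1}

Dimensional matrix (T×M by q×γ×ω×σ×m×t×f):
  T: [-3 -1 -1 -2  0  1 -1]
  M: [ 1  0  0  1  1  0  0]
  [T]: (-2)·-3+(2)·-1+(1)·-2+(2)·0+(-1)·1 = 1
  [M]: (-2)·1+(2)·0+(1)·1+(2)·1+(-1)·0 = 1
⇒ T M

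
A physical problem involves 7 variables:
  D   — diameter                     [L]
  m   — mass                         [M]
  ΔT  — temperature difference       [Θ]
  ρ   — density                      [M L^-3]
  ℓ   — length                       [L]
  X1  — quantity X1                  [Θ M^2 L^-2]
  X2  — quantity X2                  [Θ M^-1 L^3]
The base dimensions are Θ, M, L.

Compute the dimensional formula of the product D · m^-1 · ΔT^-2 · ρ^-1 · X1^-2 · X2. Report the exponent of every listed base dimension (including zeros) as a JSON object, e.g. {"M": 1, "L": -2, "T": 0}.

Write exponents as rows Θ,M,L / cols D,m,ΔT,ρ,ℓ,X1,X2:
  Θ: [ 0  0  1  0  0  1  1]
  M: [ 0  1  0  1  0  2 -1]
  L: [ 1  0  0 -3  1 -2  3]
  [Θ]: (1)·0+(-1)·0+(-2)·1+(-1)·0+(-2)·1+(1)·1 = -3
  [M]: (1)·0+(-1)·1+(-2)·0+(-1)·1+(-2)·2+(1)·-1 = -7
  [L]: (1)·1+(-1)·0+(-2)·0+(-1)·-3+(-2)·-2+(1)·3 = 11
⇒ Θ^-3 M^-7 L^11

{"Θ": -3, "M": -7, "L": 11}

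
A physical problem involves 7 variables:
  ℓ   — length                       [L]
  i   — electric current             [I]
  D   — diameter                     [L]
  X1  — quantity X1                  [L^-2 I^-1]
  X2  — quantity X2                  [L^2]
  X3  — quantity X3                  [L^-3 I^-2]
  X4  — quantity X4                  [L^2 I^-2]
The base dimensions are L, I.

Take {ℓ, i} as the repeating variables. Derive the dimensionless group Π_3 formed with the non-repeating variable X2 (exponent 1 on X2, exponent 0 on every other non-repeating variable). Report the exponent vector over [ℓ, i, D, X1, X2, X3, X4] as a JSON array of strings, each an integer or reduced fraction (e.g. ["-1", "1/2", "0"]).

["-2", "0", "0", "0", "1", "0", "0"]

Exponent matrix [L,I] × [ℓ,i,D,X1,X2,X3,X4]:
  L: [ 1  0  1 -2  2 -3  2]
  I: [ 0  1  0 -1  0 -2 -2]
Echelon form has 2 nonzero rows (pivots: ℓ,i)
Repeat: ℓ,i; free: D,X1,X2,X3,X4
RREF:
  r0: [   1    0    1   -2    2   -3    2]
  r1: [   0    1    0   -1    0   -2   -2]
Fix exponent of X2 at 1, D at 0, X1 at 0, X3 at 0, X4 at 0; solve each RREF row for its pivot's exponent:
  r0: exp(ℓ) + (2)·1 = 0 ⇒ exp(ℓ) = -2
  r1: exp(i) + (0)·1 = 0 ⇒ exp(i) = 0
Π_3 = ℓ^-2 · X2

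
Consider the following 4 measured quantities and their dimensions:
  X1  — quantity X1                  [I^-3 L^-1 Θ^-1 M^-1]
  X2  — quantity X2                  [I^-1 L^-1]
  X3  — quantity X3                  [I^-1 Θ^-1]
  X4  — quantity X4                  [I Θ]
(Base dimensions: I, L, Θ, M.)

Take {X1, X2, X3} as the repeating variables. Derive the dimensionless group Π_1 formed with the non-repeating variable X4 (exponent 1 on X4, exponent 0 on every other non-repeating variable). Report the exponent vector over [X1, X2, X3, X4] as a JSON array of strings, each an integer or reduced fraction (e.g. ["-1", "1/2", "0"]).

["0", "0", "1", "1"]

Exponent matrix [I,L,Θ,M] × [X1,X2,X3,X4]:
  I: [-3 -1 -1  1]
  L: [-1 -1  0  0]
  Θ: [-1  0 -1  1]
  M: [-1  0  0  0]
RREF → pivots at {X1,X2,X3} ⇒ r = 3
Pivot set = {X1,X2,X3}, free = {X4}
RREF:
  r0: [   1    0    0    0]
  r1: [   0    1    0    0]
  r2: [   0    0    1   -1]
  r3: [   0    0    0    0]
Fix exponent of X4 at 1; solve each RREF row for its pivot's exponent:
  r0: exp(X1) + (0)·1 = 0 ⇒ exp(X1) = 0
  r1: exp(X2) + (0)·1 = 0 ⇒ exp(X2) = 0
  r2: exp(X3) + (-1)·1 = 0 ⇒ exp(X3) = 1
Π_1 = X3 · X4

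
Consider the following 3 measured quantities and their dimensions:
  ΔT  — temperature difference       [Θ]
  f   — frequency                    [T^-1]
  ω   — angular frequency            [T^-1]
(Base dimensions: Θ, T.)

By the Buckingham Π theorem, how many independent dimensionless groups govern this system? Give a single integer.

1

Exponent matrix [Θ,T] × [ΔT,f,ω]:
  Θ: [ 1  0  0]
  T: [ 0 -1 -1]
Echelon form has 2 nonzero rows (pivots: ΔT,f)
n=3, r=2 ⇒ 1 dimensionless group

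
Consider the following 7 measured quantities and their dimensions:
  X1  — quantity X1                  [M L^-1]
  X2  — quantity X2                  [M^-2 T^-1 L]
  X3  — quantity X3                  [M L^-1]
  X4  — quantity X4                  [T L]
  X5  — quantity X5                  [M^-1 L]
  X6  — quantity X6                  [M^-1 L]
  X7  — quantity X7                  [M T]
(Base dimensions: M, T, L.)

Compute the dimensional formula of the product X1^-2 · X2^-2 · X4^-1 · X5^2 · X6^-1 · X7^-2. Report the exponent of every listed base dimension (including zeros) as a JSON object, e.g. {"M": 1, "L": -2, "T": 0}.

Write exponents as rows M,T,L / cols X1,X2,X3,X4,X5,X6,X7:
  M: [ 1 -2  1  0 -1 -1  1]
  T: [ 0 -1  0  1  0  0  1]
  L: [-1  1 -1  1  1  1  0]
  [M]: (-2)·1+(-2)·-2+(-1)·0+(2)·-1+(-1)·-1+(-2)·1 = -1
  [T]: (-2)·0+(-2)·-1+(-1)·1+(2)·0+(-1)·0+(-2)·1 = -1
  [L]: (-2)·-1+(-2)·1+(-1)·1+(2)·1+(-1)·1+(-2)·0 = 0
⇒ M^-1 T^-1

{"M": -1, "T": -1, "L": 0}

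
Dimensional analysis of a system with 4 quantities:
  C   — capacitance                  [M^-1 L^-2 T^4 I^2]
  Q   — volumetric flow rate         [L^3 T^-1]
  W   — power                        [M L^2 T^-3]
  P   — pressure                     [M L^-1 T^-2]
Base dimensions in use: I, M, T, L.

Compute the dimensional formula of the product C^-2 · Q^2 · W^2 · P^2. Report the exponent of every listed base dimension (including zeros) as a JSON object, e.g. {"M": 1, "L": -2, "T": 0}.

{"I": -4, "M": 6, "T": -20, "L": 12}

Exponent matrix [I,M,T,L] × [C,Q,W,P]:
  I: [ 2  0  0  0]
  M: [-1  0  1  1]
  T: [ 4 -1 -3 -2]
  L: [-2  3  2 -1]
  [I]: (-2)·2+(2)·0+(2)·0+(2)·0 = -4
  [M]: (-2)·-1+(2)·0+(2)·1+(2)·1 = 6
  [T]: (-2)·4+(2)·-1+(2)·-3+(2)·-2 = -20
  [L]: (-2)·-2+(2)·3+(2)·2+(2)·-1 = 12
⇒ I^-4 M^6 T^-20 L^12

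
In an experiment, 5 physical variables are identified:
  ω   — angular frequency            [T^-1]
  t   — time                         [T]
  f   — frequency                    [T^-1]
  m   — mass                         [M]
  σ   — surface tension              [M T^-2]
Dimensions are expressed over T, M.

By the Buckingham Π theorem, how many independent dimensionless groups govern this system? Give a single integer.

Dimensional matrix (T×M by ω×t×f×m×σ):
  T: [-1  1 -1  0 -2]
  M: [ 0  0  0  1  1]
RREF → pivots at {ω,m} ⇒ r = 2
5 vars − rank 2 = 3 Π groups

3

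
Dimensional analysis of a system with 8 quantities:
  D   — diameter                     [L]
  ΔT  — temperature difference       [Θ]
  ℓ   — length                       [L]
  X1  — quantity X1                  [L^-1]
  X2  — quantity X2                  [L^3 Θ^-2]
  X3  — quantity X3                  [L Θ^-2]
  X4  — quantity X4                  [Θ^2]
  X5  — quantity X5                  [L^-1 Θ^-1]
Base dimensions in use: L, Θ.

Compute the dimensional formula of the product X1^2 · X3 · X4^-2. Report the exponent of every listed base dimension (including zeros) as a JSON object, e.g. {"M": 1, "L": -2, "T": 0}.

Dimensional matrix (L×Θ by D×ΔT×ℓ×X1×X2×X3×X4×X5):
  L: [ 1  0  1 -1  3  1  0 -1]
  Θ: [ 0  1  0  0 -2 -2  2 -1]
  [L]: (2)·-1+(1)·1+(-2)·0 = -1
  [Θ]: (2)·0+(1)·-2+(-2)·2 = -6
⇒ L^-1 Θ^-6

{"L": -1, "Θ": -6}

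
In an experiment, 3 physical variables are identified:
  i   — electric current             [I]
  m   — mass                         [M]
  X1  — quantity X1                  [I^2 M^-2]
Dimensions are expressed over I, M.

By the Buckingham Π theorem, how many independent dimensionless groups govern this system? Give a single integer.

1

Dimensional matrix (I×M by i×m×X1):
  I: [ 1  0  2]
  M: [ 0  1 -2]
Row reduction gives pivot columns i,m; rank = 2
n=3, r=2 ⇒ 1 dimensionless group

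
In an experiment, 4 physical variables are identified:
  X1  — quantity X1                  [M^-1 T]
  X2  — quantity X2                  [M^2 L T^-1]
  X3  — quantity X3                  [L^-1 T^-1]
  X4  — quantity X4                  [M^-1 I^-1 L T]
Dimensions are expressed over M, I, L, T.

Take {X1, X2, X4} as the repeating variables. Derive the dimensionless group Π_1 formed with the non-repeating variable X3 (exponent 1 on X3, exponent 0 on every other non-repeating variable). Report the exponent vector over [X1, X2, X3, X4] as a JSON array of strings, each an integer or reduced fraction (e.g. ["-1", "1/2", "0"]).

Dimensional matrix (M×I×L×T by X1×X2×X3×X4):
  M: [-1  2  0 -1]
  I: [ 0  0  0 -1]
  L: [ 0  1 -1  1]
  T: [ 1 -1 -1  1]
RREF → pivots at {X1,X2,X4} ⇒ r = 3
Repeat: X1,X2,X4; free: X3
RREF:
  r0: [   1    0   -2    0]
  r1: [   0    1   -1    0]
  r2: [   0    0    0    1]
  r3: [   0    0    0    0]
Fix exponent of X3 at 1; solve each RREF row for its pivot's exponent:
  r0: exp(X1) + (-2)·1 = 0 ⇒ exp(X1) = 2
  r1: exp(X2) + (-1)·1 = 0 ⇒ exp(X2) = 1
  r2: exp(X4) + (0)·1 = 0 ⇒ exp(X4) = 0
Π_1 = X1^2 · X2 · X3

["2", "1", "1", "0"]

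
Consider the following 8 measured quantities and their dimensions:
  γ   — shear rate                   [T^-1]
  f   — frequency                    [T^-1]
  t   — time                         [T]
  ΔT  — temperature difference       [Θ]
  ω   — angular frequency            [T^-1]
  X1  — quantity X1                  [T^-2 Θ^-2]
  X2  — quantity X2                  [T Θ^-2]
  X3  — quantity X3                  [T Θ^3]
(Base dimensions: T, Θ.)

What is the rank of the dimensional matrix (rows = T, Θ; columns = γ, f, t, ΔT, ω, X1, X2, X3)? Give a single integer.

Exponent matrix [T,Θ] × [γ,f,t,ΔT,ω,X1,X2,X3]:
  T: [-1 -1  1  0 -1 -2  1  1]
  Θ: [ 0  0  0  1  0 -2 -2  3]
Echelon form has 2 nonzero rows (pivots: γ,ΔT)

2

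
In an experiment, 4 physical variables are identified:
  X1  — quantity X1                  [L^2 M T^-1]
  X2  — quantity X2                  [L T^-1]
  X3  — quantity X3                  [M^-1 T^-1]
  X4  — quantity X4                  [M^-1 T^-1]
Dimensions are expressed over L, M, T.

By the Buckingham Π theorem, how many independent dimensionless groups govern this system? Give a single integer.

2

Exponent matrix [L,M,T] × [X1,X2,X3,X4]:
  L: [ 2  1  0  0]
  M: [ 1  0 -1 -1]
  T: [-1 -1 -1 -1]
Row reduction gives pivot columns X1,X2; rank = 2
4 vars − rank 2 = 2 Π groups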